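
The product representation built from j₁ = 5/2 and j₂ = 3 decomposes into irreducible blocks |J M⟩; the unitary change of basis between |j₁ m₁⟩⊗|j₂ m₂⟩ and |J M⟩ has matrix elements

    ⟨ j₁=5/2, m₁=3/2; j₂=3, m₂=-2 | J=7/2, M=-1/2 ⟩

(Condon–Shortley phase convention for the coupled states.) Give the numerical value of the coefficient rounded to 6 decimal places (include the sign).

+0.563436

j₁+j₂−J=2  J+j₁−j₂=3  J−j₁+j₂=4  j₁+j₂+J+1=10
(j₁±m₁, j₂±m₂, J±M) = (4,1,1,5,3,4)
P² = 9216/35
sum k=0..1:
  [0] +1/24 = 1/24
  [1] −1/144 = -1/144
S = 5/144
C² = P²·S² = 20/63 ; C = +0.563436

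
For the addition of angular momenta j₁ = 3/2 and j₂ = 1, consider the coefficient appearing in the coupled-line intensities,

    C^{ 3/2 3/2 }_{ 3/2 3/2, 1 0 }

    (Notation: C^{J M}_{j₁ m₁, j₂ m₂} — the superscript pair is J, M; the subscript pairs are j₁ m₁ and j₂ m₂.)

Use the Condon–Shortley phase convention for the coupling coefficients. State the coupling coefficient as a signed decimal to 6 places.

j₁+j₂−J=1  J+j₁−j₂=2  J−j₁+j₂=1  j₁+j₂+J+1=5
(j₁±m₁, j₂±m₂, J±M) = (3,0,1,1,3,0)
P² = 12/5
sum k=0..0:
  [0] +1/2 = 1/2
S = 1/2
C² = P²·S² = 3/5 ; C = +0.774597

+√(3/5) = +0.774597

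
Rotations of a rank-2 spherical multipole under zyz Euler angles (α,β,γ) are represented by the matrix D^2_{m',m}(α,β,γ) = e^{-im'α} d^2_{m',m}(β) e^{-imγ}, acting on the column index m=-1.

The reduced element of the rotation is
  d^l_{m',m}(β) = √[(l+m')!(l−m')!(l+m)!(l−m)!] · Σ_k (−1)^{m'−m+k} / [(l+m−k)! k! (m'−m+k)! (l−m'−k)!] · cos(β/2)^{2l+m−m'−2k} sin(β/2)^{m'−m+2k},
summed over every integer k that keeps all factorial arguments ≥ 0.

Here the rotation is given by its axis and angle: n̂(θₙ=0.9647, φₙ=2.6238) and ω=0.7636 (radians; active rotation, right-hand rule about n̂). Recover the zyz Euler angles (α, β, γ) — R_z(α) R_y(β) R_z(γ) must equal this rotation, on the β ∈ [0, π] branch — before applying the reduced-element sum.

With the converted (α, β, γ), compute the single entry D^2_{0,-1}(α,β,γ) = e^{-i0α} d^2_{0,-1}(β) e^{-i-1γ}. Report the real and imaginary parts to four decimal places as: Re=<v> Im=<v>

Axis–angle → zyz. n̂ = (sinθₙcosφₙ, sinθₙsinφₙ, cosθₙ) = (-0.714141, +0.406800, +0.569663), ω = 0.7636.
R = I cosω + sinω [n̂]ₓ + (1−cosω) n̂n̂ᵀ gives
  R = [+0.863951, -0.474598, +0.168359; +0.313277, +0.768298, +0.558190; -0.394266, -0.429505, +0.812453]
β = atan2(√(R₁₃²+R₂₃²), R₃₃) = 0.622449; α = atan2(R₂₃, R₁₃) mod 2π = 1.277857; γ = atan2(R₃₂, −R₃₁) mod 2π = 5.455035
First d^2_{0,-1}(β=0.6224), then the phase factors e^{-i(0)α} and e^{-i(-1)γ}:
With c≡cos(β/2)=0.951959 and s≡sin(β/2)=0.306225, N=[2·2·1·6]^{1/2}=4.898979
k∈{0,1} keeps every argument non-negative
  k=0: (−1)^1·4.8990/(2)·0.9520^3·0.3062^1 = -0.647099
  k=1: (−1)^2·4.8990/(2)·0.9520^1·0.3062^3 = +0.066960
d^2_{0,-1}(0.6224) = -0.647099 +0.066960 = -0.580139
D = (+1.000000+0.000000i)·(-0.580139)·(+0.676239-0.736682i) = -0.392313+0.427378i

Re=-0.3923 Im=0.4274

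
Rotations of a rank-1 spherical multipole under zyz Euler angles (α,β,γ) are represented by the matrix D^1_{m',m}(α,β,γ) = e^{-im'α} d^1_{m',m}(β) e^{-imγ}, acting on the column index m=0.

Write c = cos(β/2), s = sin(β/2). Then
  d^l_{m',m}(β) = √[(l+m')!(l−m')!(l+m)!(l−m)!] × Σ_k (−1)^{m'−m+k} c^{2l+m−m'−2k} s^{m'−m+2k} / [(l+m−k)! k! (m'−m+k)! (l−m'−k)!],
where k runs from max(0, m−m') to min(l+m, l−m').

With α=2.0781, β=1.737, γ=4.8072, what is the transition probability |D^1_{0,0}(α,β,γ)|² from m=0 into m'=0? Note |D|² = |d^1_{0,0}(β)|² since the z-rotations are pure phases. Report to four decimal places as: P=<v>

P=0.0274

D^1_{0,0}(2.0781,1.7370,4.8072) = e^{-i·0·2.0781}·d^1_{0,0}(1.7370)·e^{-i·0·4.8072}. Compute d first:
c=cos(1.737000/2)=0.645972, s=sin(1.737000/2)=0.763361; N=√[1·1·1·1]=1.000000
Admissible k: 0..1 (factorial args all ≥0)
  k=0: (−1)^0·1.0000/(1)·0.6460^2·0.7634^0 = +0.417280
  k=1: (−1)^1·1.0000/(1)·0.6460^0·0.7634^2 = -0.582720
d^1_{0,0}(1.7370) = +0.417280 -0.582720 = -0.165440
|D^1_{0,0}|² = |d^1_{0,0}(β)|² = (-0.165440)² = 0.027370 (the z-rotation phases have unit modulus)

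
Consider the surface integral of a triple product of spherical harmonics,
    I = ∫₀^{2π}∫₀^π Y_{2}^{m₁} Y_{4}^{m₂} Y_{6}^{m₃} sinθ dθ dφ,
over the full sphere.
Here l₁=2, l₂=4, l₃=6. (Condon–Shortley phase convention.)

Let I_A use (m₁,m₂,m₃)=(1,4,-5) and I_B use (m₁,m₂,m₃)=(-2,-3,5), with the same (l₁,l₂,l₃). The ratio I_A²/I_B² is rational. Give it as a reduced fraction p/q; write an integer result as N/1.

Same 2,4,6: normalisation and zero-m 3j drop out of the ratio.
A: Δ: 0! 4! 8! / 13! → 1/6435; sum: t=0:+1/241920 = 1/241920; 3j²(2 4 6; 1 4 -5) = Δ·Π!·Σ² = 1/39  (sign -1)
B: Δ: 0! 4! 8! / 13! → 1/6435; sum: t=0:+1/120960 = 1/120960; 3j²(2 4 6; -2 -3 5) = Δ·Π!·Σ² = 2/39  (sign -1)
I_A²/I_B² = (1/39)/(2/39) = 1/2

1/2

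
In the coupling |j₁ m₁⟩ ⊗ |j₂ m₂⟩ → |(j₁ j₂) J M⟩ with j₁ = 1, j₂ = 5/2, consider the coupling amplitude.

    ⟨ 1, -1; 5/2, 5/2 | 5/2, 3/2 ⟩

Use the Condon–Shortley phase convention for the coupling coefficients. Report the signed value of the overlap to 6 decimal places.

triangle: 1!*1!*4!/7! = 24/5040
(j±m)!: 0!*2!*5!*0!*4!*1! = 5760
prefactor² = (2J+1)*Δ*N² = 1152/7
  k=1: −1/(1!*0!*1!*4!*0!*0!) = -1/24
Σ = -1/24  ⇒  CG² = 1152/7*(-1/24)² = 2/7
CG = −√(2/7) = -0.534522

-0.534522  (= −√(2/7))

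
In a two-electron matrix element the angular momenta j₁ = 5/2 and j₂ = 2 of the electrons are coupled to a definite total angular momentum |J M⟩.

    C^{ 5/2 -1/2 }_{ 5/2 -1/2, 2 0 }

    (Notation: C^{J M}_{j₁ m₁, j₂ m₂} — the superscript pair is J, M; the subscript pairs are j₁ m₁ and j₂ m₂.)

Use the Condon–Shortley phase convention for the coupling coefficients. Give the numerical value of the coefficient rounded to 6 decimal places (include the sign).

j₁+j₂−J=2  J+j₁−j₂=3  J−j₁+j₂=2  j₁+j₂+J+1=8
(j₁±m₁, j₂±m₂, J±M) = (2,3,2,2,2,3)
P² = 72/35
sum k=0..2:
  [0] +1/24 = 1/24
  [1] −1/2 = -1/2
  [2] +1/8 = 1/8
S = -1/3
C² = P²·S² = 8/35 ; C = -0.478091

−√(8/35) ≈ -0.478091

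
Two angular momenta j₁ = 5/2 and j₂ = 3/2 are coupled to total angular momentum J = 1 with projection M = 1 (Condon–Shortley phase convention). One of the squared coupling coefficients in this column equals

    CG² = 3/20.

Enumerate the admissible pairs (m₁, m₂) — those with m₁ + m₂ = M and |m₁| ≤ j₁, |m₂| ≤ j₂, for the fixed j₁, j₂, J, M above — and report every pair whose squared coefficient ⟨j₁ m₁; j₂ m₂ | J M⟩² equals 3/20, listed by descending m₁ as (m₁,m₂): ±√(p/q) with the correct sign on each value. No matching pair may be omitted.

(1/2,1/2): +√(3/20)

Admissible pairs with m₁+m₂ = M = 1: (-1/2,3/2), (1/2,1/2), (3/2,-1/2), (5/2,-3/2)
  (m₁,m₂)=(5/2,-3/2): CG² = 1/2, CG = +√(1/2)
  (m₁,m₂)=(3/2,-1/2): CG² = 3/10, CG = −√(3/10)
  (m₁,m₂)=(1/2,1/2): CG² = 3/20, CG = +√(3/20)   ← matches the target
  (m₁,m₂)=(-1/2,3/2): CG² = 1/20, CG = −√(1/20)
Pairs with CG² = 3/20: (1/2,1/2): +√(3/20)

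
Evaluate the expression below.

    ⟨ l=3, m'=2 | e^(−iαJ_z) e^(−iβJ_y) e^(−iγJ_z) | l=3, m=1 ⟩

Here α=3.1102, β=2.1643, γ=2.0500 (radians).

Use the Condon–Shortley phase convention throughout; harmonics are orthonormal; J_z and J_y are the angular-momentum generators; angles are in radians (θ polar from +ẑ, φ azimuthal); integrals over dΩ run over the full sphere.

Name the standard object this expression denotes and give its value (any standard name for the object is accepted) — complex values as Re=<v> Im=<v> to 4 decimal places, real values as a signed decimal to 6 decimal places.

This is a Wigner D-matrix element — the rotation-matrix element ⟨l m'| R(α,β,γ) |l m⟩ in the angular-momentum basis.
D^3_{2,1}(3.1102,2.1643,2.0500) = e^{-i·2·3.1102}·d^3_{2,1}(2.1643)·e^{-i·1·2.0500}. Compute d first:
With c≡cos(β/2)=0.469431 and s≡sin(β/2)=0.882969, N=[120·1·24·2]^{1/2}=75.894664
The bounds max(0,m−m')=0 and min(l+m,l−m')=1 give 2 terms
  k=0: (−1)^1·75.8947/(24)·0.4694^5·0.8830^1 = -0.063651
  k=1: (−1)^2·75.8947/(12)·0.4694^3·0.8830^3 = +0.450383
d^3_{2,1}(2.1643) = -0.063651 +0.450383 = +0.386732
D = (+0.998030+0.062744i)·(+0.386732)·(-0.461073-0.887362i) = -0.156428-0.353683i

Wigner D-matrix element, Re=-0.1564 Im=-0.3537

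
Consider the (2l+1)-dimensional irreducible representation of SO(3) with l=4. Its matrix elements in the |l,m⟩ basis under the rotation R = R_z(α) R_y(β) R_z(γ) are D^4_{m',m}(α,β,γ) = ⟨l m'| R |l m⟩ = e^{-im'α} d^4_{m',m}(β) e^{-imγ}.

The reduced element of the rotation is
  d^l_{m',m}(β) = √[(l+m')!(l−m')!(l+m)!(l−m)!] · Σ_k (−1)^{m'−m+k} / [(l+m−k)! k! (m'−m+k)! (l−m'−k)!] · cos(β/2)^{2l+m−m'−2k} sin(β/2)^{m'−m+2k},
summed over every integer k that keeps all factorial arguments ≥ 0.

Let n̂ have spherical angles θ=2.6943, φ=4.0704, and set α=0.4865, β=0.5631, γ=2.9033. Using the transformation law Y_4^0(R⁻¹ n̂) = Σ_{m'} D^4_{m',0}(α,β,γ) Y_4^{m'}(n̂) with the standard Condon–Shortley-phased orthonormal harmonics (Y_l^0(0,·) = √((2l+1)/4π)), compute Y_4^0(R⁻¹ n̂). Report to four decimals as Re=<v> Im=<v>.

Need the full column D^4_{m',0} for m'=−4..4 at α=0.4865, β=0.5631, γ=2.9033.
cos(β/2)=0.960626, sin(β/2)=0.277845
d^4_{-4,0}: single k=4 term ⇒ +0.042460;  D = -0.015560+0.039506i
d^4_{-3,0}: k∈[3..4] ⇒ +0.207608 -0.017368 = +0.190240;  D = +0.021129+0.189063i
d^4_{-2,0}: k∈[2..4] ⇒ +0.575509 -0.128386 +0.004028 = +0.451151;  D = +0.253918+0.372911i
d^4_{-1,0}: k∈[1..4] ⇒ +0.937989 -0.470810 +0.039386 -0.000549 = +0.506016;  D = +0.447305+0.236580i
d^4_{0,0}: k∈[0..4] ⇒ +0.725161 -0.970624 +0.182696 -0.006793 +0.000036 = -0.069523;  D = -0.069523+0.000000i
d^4_{1,0}: k∈[0..3] ⇒ -0.937989 +0.470810 -0.039386 +0.000549 = -0.506016;  D = -0.447305+0.236580i
d^4_{2,0}: k∈[0..2] ⇒ +0.575509 -0.128386 +0.004028 = +0.451151;  D = +0.253918-0.372911i
d^4_{3,0}: k∈[0..1] ⇒ -0.207608 +0.017368 = -0.190240;  D = -0.021129+0.189063i
d^4_{4,0}: single k=0 term ⇒ +0.042460;  D = -0.015560-0.039506i
Y_4^{m'}(θ=2.6943,φ=4.0704) and Σ D·Y over m':
  (-0.0156+0.0395i)·(-0.0130+0.0084i)  (+0.0211+0.1891i)·(-0.0856-0.0318i)  (+0.2539+0.3729i)·(-0.0830-0.2815i)  (+0.4473+0.2366i)·(+0.2972-0.3975i)  (-0.0695+0.0000i)·(+0.1843+0.0000i)  (-0.4473+0.2366i)·(-0.2972-0.3975i)  (+0.2539-0.3729i)·(-0.0830+0.2815i)  (-0.0211+0.1891i)·(+0.0856-0.0318i)  (-0.0156-0.0395i)·(-0.0130-0.0084i)
Y_4^0(R⁻¹ n̂) = +0.617129+0.000000i

Re=0.6171 Im=0.0000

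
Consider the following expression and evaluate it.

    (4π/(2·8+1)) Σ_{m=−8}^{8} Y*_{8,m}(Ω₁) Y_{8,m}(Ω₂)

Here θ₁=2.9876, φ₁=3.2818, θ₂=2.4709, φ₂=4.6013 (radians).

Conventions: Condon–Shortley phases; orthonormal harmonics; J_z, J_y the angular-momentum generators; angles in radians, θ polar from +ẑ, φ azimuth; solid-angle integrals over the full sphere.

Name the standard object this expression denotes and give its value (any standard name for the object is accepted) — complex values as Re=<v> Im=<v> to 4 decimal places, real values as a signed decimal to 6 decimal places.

This sum is the spherical-harmonic addition theorem: it equals the Legendre polynomial P_l(cos γ) of the angle γ between the two directions.
Addition theorem: P_8(cos γ) = (4π/17) Σ_m Y*_{lm}(Ω₁) Y_{lm}(Ω₂), m = −8…8:
  term(m=-8) = -0.000000+0.000000i   from Y*(Ω₁)=+0.000000+0.000000i, Y(Ω₂)=+0.007236+0.008910i
  term(m=-7) = -0.000000-0.000000i   from Y*(Ω₁)=+0.000002+0.000003i, Y(Ω₂)=-0.040599+0.041236i
  term(m=-6) = -0.000001-0.000012i   from Y*(Ω₁)=+0.000045+0.000050i, Y(Ω₂)=-0.139942-0.110082i
  term(m=-5) = +0.000277-0.000090i   from Y*(Ω₁)=+0.000607+0.000513i, Y(Ω₂)=+0.193335-0.311518i
  term(m=-4) = +0.001814+0.002857i   from Y*(Ω₁)=+0.005960+0.003744i, Y(Ω₂)=+0.434132+0.206696i
  term(m=-3) = -0.008979+0.009563i   from Y*(Ω₁)=+0.042075+0.018821i, Y(Ω₂)=-0.093102+0.268942i
  term(m=-2) = +0.036054+0.019818i   from Y*(Ω₁)=+0.204295+0.058838i, Y(Ω₂)=+0.188761+0.042643i
  term(m=-1) = -0.059612+0.232202i   from Y*(Ω₁)=+0.604074+0.085255i, Y(Ω₂)=-0.043564+0.390542i
  term(m=+0) = +0.053087+0.000000i   from Y*(Ω₁)=+0.716745-0.000000i, Y(Ω₂)=+0.074067+0.000000i
  term(m=+1) = -0.059612-0.232202i   from Y*(Ω₁)=-0.604074+0.085255i, Y(Ω₂)=+0.043564+0.390542i
  term(m=+2) = +0.036054-0.019818i   from Y*(Ω₁)=+0.204295-0.058838i, Y(Ω₂)=+0.188761-0.042643i
  term(m=+3) = -0.008979-0.009563i   from Y*(Ω₁)=-0.042075+0.018821i, Y(Ω₂)=+0.093102+0.268942i
  term(m=+4) = +0.001814-0.002857i   from Y*(Ω₁)=+0.005960-0.003744i, Y(Ω₂)=+0.434132-0.206696i
  term(m=+5) = +0.000277+0.000090i   from Y*(Ω₁)=-0.000607+0.000513i, Y(Ω₂)=-0.193335-0.311518i
  term(m=+6) = -0.000001+0.000012i   from Y*(Ω₁)=+0.000045-0.000050i, Y(Ω₂)=-0.139942+0.110082i
  term(m=+7) = -0.000000+0.000000i   from Y*(Ω₁)=-0.000002+0.000003i, Y(Ω₂)=+0.040599+0.041236i
  term(m=+8) = -0.000000-0.000000i   from Y*(Ω₁)=+0.000000-0.000000i, Y(Ω₂)=+0.007236-0.008910i
Total Σ_m = -0.007807+0.000000i. Multiply by 0.739198: -0.005771+0.000000i. P_8(cos γ) = -0.005771

Legendre polynomial (addition theorem), -0.005771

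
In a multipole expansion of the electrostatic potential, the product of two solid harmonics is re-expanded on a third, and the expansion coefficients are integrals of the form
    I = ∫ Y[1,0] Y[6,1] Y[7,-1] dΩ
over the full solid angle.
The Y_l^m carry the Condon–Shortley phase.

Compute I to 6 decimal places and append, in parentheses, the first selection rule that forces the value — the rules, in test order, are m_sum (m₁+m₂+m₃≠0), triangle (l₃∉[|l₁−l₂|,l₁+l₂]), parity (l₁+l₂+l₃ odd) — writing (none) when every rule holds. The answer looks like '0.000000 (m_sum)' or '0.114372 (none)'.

-0.242415 (none)

Rules hold: Σm=0, L=14 even, 5≤7≤7.
N = 3·13·15 = 585
Δ = 0!·2!·12!/15! = 1/1365
Racah Σ t=0..0: t=0:+1/518400 = 1/518400
⇒ 3j(1 6 7; 0 0 0)² = 7/195, sgn -1
Racah Σ t=0..0: t=0:+1/604800 = 1/604800
⇒ 3j(1 6 7; 0 1 -1)² = 16/455, sgn +1
4πI² = N·(3j₀)²·(3jₘ)² = 48/65
I = -1·√(0.738462/4π) = -0.24241473
No selection rule forces the value: the integral is nonzero (none).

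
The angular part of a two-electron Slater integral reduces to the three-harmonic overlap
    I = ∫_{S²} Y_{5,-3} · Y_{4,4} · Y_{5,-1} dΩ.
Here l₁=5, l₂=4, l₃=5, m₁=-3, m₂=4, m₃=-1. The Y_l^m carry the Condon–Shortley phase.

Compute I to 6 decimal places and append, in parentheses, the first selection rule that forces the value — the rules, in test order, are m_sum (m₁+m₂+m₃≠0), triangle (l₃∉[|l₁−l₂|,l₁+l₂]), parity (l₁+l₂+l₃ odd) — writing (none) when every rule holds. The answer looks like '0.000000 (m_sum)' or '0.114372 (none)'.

-0.168084 (none)

m-sum 0 ✓  L=14 even ✓  1≤5≤9 ✓
Π(2lᵢ+1) = 11×9×11 = 1089
triangle coeff Δ(5,4,5) = 1/3153150
Σ_t [0,4]: t=0:+1/69120 t=1:−1/1728 t=2:+1/576 t=3:−1/1728 t=4:+1/69120 = 7/11520
(3j)²=2/143 [(5 4 5; 0 0 0)], sign=-1
Σ_t [4,4]: t=4:+1/27648 = 1/27648
(3j)²=10/429 [(5 4 5; -3 4 -1)], sign=+1
⇒ 4πI² = 60/169
I = (-1)√(60/169/(4π)) = -0.16808437
No selection rule forces the value: the integral is nonzero (none).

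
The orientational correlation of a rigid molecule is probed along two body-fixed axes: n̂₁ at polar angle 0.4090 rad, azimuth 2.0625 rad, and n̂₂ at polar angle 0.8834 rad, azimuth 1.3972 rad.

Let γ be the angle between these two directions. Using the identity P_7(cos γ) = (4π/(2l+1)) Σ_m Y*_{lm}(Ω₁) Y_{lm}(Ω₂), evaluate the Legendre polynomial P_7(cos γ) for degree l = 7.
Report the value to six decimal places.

Addition theorem: P_7(cos γ) = (4π/15) Σ_m Y*_{lm}(Ω₁) Y_{lm}(Ω₂), m = −7…7:
  m=-7: Y*=-0.00023 + 0.00075j  Y=-0.07723 + 0.02869j  product -0.00000 - 0.00006j
  m=-6: Y*=0.00667 - 0.00129j  Y=-0.12777 - 0.21846j  product -0.00113 - 0.00129j
  m=-5: Y*=-0.02291 - 0.02815j  Y=0.32697 - 0.27698j  product -0.01529 - 0.00286j
  m=-4: Y*=-0.05161 + 0.12344j  Y=0.28528 + 0.23757j  product -0.04405 + 0.02295j
  m=-3: Y*=0.33791 - 0.03243j  Y=0.00996 - 0.01737j  product 0.00280 - 0.00619j
  m=-2: Y*=-0.29872 - 0.44868j  Y=0.34060 + 0.12324j  product -0.04645 - 0.18963j
  m=-1: Y*=-0.16538 + 0.30878j  Y=-0.02463 + 0.14045j  product -0.03930 - 0.03083j
  m=+0: Y*=-0.31333 + 0.00000j  Y=0.32439 + 0.00000j  product -0.10164 + 0.00000j
  m=+1: Y*=0.16538 + 0.30878j  Y=0.02463 + 0.14045j  product -0.03930 + 0.03083j
  m=+2: Y*=-0.29872 + 0.44868j  Y=0.34060 - 0.12324j  product -0.04645 + 0.18963j
  m=+3: Y*=-0.33791 - 0.03243j  Y=-0.00996 - 0.01737j  product 0.00280 + 0.00619j
  m=+4: Y*=-0.05161 - 0.12344j  Y=0.28528 - 0.23757j  product -0.04405 - 0.02295j
  m=+5: Y*=0.02291 - 0.02815j  Y=-0.32697 - 0.27698j  product -0.01529 + 0.00286j
  m=+6: Y*=0.00667 + 0.00129j  Y=-0.12777 + 0.21846j  product -0.00113 + 0.00129j
  m=+7: Y*=0.00023 + 0.00075j  Y=0.07723 + 0.02869j  product -0.00000 + 0.00006j
Σ over m = -0.38847 - 0.00000j; ×(4π/15) → -0.32545 - 0.00000j. Real part: -0.325447

-0.325447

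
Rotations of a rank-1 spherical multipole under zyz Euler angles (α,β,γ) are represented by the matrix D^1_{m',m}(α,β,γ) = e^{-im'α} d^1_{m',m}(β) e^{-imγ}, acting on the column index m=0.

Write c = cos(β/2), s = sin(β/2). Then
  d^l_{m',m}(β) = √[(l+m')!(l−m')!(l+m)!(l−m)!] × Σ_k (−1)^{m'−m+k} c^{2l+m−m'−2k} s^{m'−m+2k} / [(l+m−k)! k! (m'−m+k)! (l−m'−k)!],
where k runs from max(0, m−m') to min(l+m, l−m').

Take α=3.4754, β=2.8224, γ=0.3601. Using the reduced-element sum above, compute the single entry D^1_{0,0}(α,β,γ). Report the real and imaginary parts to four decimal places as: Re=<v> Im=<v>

D^1_{0,0}(3.4754,2.8224,0.3601) = e^{-i·0·3.4754}·d^1_{0,0}(2.8224)·e^{-i·0·0.3601}. Compute d first:
Half-angle: c=0.158920, s=0.987292. N=√(1·1·1·1)=1.000000
k∈{0,1} keeps every argument non-negative
  k=0: (−1)^0·1.0000/(1)·0.1589^2·0.9873^0 = +0.025255
  k=1: (−1)^1·1.0000/(1)·0.1589^0·0.9873^2 = -0.974745
d^1_{0,0}(2.8224) = +0.025255 -0.974745 = -0.949489
D = (+1.000000+0.000000i)·(-0.949489)·(+1.000000+0.000000i) = -0.949489+0.000000i

Re=-0.9495 Im=0.0000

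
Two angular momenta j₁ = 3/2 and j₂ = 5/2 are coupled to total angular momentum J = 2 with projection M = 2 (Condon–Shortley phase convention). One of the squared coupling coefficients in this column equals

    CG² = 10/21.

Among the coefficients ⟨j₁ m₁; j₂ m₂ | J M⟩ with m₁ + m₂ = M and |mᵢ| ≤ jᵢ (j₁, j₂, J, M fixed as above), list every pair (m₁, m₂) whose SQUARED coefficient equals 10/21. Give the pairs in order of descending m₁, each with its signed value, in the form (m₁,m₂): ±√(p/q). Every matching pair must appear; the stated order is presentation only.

Admissible pairs with m₁+m₂ = M = 2: (-1/2,5/2), (1/2,3/2), (3/2,1/2)
  (m₁,m₂)=(3/2,1/2): CG² = 1/7, CG = +√(1/7)
  (m₁,m₂)=(1/2,3/2): CG² = 8/21, CG = −√(8/21)
  (m₁,m₂)=(-1/2,5/2): CG² = 10/21, CG = +√(10/21)   ← matches the target
Pairs with CG² = 10/21: (-1/2,5/2): +√(10/21)

(-1/2,5/2): +√(10/21)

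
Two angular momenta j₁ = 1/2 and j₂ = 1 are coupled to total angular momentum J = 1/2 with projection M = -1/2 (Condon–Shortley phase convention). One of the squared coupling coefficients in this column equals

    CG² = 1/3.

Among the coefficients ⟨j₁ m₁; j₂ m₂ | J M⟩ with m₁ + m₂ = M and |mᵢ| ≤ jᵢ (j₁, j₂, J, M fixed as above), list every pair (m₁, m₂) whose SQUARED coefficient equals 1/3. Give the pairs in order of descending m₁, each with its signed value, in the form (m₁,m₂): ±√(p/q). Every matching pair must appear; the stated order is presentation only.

(-1/2,0): −√(1/3)

Admissible pairs with m₁+m₂ = M = -1/2: (-1/2,0), (1/2,-1)
  (m₁,m₂)=(1/2,-1): CG² = 2/3, CG = +√(2/3)
  (m₁,m₂)=(-1/2,0): CG² = 1/3, CG = −√(1/3)   ← matches the target
Pairs with CG² = 1/3: (-1/2,0): −√(1/3)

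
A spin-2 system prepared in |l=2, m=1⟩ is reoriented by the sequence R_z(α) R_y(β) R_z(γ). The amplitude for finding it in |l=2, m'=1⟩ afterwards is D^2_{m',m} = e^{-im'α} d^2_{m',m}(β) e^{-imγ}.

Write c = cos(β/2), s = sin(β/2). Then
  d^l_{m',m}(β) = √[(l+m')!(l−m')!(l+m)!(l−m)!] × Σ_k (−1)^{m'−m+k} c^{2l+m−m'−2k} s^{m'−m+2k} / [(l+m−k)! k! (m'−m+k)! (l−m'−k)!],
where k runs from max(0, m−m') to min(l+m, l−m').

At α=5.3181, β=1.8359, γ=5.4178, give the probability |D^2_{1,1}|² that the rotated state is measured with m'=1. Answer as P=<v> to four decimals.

P=0.3162

D^2_{1,1}(5.3181,1.8359,5.4178) = e^{-i·1·5.3181}·d^2_{1,1}(1.8359)·e^{-i·1·5.4178}. Compute d first:
With c≡cos(β/2)=0.607450 and s≡sin(β/2)=0.794358, N=[6·1·6·1]^{1/2}=6.000000
The bounds max(0,m−m')=0 and min(l+m,l−m')=1 give 2 terms
  k=0: (−1)^0·6.0000/(6)·0.6074^4·0.7944^0 = +0.136158
  k=1: (−1)^1·6.0000/(2)·0.6074^2·0.7944^2 = -0.698513
d^2_{1,1}(1.8359) = +0.136158 -0.698513 = -0.562356
|D^2_{1,1}|² = |d^2_{1,1}(β)|² = (-0.562356)² = 0.316244 (the z-rotation phases have unit modulus)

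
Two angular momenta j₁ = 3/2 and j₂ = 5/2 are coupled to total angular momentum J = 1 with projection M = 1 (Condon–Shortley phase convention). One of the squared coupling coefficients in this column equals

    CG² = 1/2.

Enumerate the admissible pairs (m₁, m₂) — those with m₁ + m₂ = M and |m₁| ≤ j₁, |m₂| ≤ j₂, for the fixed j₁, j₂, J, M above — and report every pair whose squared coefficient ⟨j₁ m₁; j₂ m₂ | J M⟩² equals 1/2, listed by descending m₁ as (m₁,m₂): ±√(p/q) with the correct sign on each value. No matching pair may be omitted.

(-3/2,5/2): −√(1/2)

Admissible pairs with m₁+m₂ = M = 1: (-3/2,5/2), (-1/2,3/2), (1/2,1/2), (3/2,-1/2)
  (m₁,m₂)=(3/2,-1/2): CG² = 1/20, CG = +√(1/20)
  (m₁,m₂)=(1/2,1/2): CG² = 3/20, CG = −√(3/20)
  (m₁,m₂)=(-1/2,3/2): CG² = 3/10, CG = +√(3/10)
  (m₁,m₂)=(-3/2,5/2): CG² = 1/2, CG = −√(1/2)   ← matches the target
Pairs with CG² = 1/2: (-3/2,5/2): −√(1/2)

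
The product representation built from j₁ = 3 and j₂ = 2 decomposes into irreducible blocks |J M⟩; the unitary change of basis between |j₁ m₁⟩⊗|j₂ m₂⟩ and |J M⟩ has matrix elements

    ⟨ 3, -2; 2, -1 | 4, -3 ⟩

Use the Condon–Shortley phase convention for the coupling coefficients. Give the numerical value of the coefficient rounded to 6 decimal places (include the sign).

√[9·1!5!3!/10! · 1!5!1!3!1!7!] = √(6480)
  +(−1)^0/∏(0,1,5,1,0,2)! = 1/240  (running 1/240)
  +(−1)^1/∏(1,0,4,0,1,3)! = -1/144  (running -1/360)
⟨..|..⟩ = √(6480)·(-1/360) = -0.223607

-0.223607  (= −√(1/20))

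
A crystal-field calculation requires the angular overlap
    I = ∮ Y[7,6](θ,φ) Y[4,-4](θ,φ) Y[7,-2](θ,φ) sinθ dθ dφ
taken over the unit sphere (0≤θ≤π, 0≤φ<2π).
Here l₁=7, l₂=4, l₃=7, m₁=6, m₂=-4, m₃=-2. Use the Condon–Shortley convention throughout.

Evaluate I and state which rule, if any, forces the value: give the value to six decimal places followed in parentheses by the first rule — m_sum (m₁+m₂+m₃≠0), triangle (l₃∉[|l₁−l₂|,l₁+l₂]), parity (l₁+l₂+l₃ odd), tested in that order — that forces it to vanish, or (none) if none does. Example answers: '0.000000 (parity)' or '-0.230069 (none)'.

m-sum 0 ✓  L=18 even ✓  3≤7≤11 ✓
Π(2lᵢ+1) = 15×9×15 = 2025
triangle coeff Δ(7,4,7) = 1/58198140
Σ_t [0,4]: t=0:+1/17418240 t=1:−1/622080 t=2:+1/230400 t=3:−1/622080 t=4:+1/17418240 = 1/806400
(3j)²=2268/230945 [(7 4 7; 0 0 0)], sign=-1
Σ_t [0,0]: t=0:+1/209018880 = 1/209018880
(3j)²=25/5814 [(7 4 7; 6 -4 -2)], sign=-1
⇒ 4πI² = 1275750/14919047
I = (+1)√(1275750/14919047/(4π)) = 0.08249114
No selection rule forces the value: the integral is nonzero (none).

0.082491 (none)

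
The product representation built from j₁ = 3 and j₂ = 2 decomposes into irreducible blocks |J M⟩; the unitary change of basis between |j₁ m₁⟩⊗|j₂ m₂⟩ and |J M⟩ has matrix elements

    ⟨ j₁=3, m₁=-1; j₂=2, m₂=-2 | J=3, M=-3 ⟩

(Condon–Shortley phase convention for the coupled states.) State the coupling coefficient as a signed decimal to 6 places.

+0.408248  (= +√(1/6))

√[7·2!4!2!/9! · 2!4!0!4!0!6!] = √(1536)
  +(−1)^0/∏(0,2,4,0,0,2)! = 1/96  (running 1/96)
⟨..|..⟩ = √(1536)·(1/96) = +0.408248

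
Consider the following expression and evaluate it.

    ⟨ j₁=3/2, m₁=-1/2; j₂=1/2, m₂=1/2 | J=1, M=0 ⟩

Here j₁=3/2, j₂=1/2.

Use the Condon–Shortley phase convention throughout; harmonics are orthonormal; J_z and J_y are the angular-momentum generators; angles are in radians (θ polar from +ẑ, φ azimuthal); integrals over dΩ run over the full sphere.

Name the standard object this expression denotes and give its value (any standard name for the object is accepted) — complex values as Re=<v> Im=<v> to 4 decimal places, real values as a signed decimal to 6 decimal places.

Clebsch–Gordan coefficient, −√(1/2) ≈ -0.707107

This is a Clebsch–Gordan (vector-coupling) coefficient.
√[3·1!2!0!/4! · 1!2!1!0!1!1!] = √(1/2)
  +(−1)^1/∏(1,0,1,0,1,0)! = -1  (running -1)
⟨..|..⟩ = √(1/2)·(-1) = -0.707107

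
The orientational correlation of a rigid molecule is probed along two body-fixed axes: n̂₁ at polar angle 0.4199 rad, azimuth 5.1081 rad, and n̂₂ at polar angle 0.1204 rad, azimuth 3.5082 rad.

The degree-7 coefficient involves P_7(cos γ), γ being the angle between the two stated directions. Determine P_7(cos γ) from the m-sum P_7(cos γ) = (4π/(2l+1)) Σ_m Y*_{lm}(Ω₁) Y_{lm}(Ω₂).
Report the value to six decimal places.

-0.349104

Expand P_7 via completeness: Σ_{m} conj(Y_{7,m}) at Ω₁ times Y_{7,m} at Ω₂ —
  [-7]  conj(Y_{7,-7})(Ω₁) = -0.000340-0.000872i ; Y_{7,-7}(Ω₂) = +0.000000+0.000000i ; Δ = +0.000000-0.000000i
  [-6]  conj(Y_{7,-6})(Ω₁) = +0.005645-0.005444i ; Y_{7,-6}(Ω₂) = -0.000003-0.000005i ; Δ = -0.000000-0.000000i
  [-5]  conj(Y_{7,-5})(Ω₁) = +0.037320+0.016121i ; Y_{7,-5}(Ω₂) = +0.000028+0.000105i ; Δ = -0.000001+0.000004i
  [-4]  conj(Y_{7,-4})(Ω₁) = -0.001748+0.145088i ; Y_{7,-4}(Ω₂) = +0.000155-0.001480i ; Δ = +0.000214+0.000025i
  [-3]  conj(Y_{7,-3})(Ω₁) = -0.329373+0.132957i ; Y_{7,-3}(Ω₂) = -0.006685+0.013129i ; Δ = +0.000456-0.005213i
  [-2]  conj(Y_{7,-2})(Ω₁) = -0.378808-0.383399i ; Y_{7,-2}(Ω₂) = +0.075740-0.068221i ; Δ = -0.054847-0.003196i
  [-1]  conj(Y_{7,-1})(Ω₁) = +0.121555-0.290977i ; Y_{7,-1}(Ω₂) = -0.414909+0.159311i ; Δ = -0.004078+0.140094i
  [+0]  conj(Y_{7,0})(Ω₁) = -0.340483-0.000000i ; Y_{7,0}(Ω₂) = +0.881694+0.000000i ; Δ = -0.300202-0.000000i
  [+1]  conj(Y_{7,1})(Ω₁) = -0.121555-0.290977i ; Y_{7,1}(Ω₂) = +0.414909+0.159311i ; Δ = -0.004078-0.140094i
  [+2]  conj(Y_{7,2})(Ω₁) = -0.378808+0.383399i ; Y_{7,2}(Ω₂) = +0.075740+0.068221i ; Δ = -0.054847+0.003196i
  [+3]  conj(Y_{7,3})(Ω₁) = +0.329373+0.132957i ; Y_{7,3}(Ω₂) = +0.006685+0.013129i ; Δ = +0.000456+0.005213i
  [+4]  conj(Y_{7,4})(Ω₁) = -0.001748-0.145088i ; Y_{7,4}(Ω₂) = +0.000155+0.001480i ; Δ = +0.000214-0.000025i
  [+5]  conj(Y_{7,5})(Ω₁) = -0.037320+0.016121i ; Y_{7,5}(Ω₂) = -0.000028+0.000105i ; Δ = -0.000001-0.000004i
  [+6]  conj(Y_{7,6})(Ω₁) = +0.005645+0.005444i ; Y_{7,6}(Ω₂) = -0.000003+0.000005i ; Δ = -0.000000+0.000000i
  [+7]  conj(Y_{7,7})(Ω₁) = +0.000340-0.000872i ; Y_{7,7}(Ω₂) = -0.000000+0.000000i ; Δ = +0.000000+0.000000i
Accumulated sum -0.416712+0.000000i; after 4π/(2l+1) scaling, -0.349104+0.000000i ⇒ P_7 = -0.349104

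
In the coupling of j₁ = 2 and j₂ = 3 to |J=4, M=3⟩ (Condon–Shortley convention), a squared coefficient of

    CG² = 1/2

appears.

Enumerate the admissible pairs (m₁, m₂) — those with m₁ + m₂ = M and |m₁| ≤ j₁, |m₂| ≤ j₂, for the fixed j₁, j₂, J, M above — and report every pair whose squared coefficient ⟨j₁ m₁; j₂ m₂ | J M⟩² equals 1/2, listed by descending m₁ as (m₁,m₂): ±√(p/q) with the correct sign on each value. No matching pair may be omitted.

(2,1): +√(1/2)

Admissible pairs with m₁+m₂ = M = 3: (0,3), (1,2), (2,1)
  (m₁,m₂)=(2,1): CG² = 1/2, CG = +√(1/2)   ← matches the target
  (m₁,m₂)=(1,2): CG² = 1/20, CG = −√(1/20)
  (m₁,m₂)=(0,3): CG² = 9/20, CG = −√(9/20)
Pairs with CG² = 1/2: (2,1): +√(1/2)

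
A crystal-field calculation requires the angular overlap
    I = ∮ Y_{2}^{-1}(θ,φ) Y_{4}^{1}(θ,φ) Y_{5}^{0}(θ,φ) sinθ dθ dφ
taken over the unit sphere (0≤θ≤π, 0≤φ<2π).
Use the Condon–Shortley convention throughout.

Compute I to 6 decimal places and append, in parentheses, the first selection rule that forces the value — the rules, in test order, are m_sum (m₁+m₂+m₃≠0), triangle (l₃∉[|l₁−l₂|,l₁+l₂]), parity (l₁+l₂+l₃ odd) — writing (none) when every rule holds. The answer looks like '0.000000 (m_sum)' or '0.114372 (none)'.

0.000000 (parity)

Σlᵢ=11 odd — θ-integrand is odd under cosθ→−cosθ; I=0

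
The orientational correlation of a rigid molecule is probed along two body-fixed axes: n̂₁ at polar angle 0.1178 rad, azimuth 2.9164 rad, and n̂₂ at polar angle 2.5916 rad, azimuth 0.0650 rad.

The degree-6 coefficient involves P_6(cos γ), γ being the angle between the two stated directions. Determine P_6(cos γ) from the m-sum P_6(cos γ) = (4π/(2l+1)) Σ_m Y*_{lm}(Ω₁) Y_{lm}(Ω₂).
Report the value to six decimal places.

Summing Y*_{l m}(θ₁,φ₁)·Y_{l m}(θ₂,φ₂) over m ∈ [−6, 6]; prefactor 4π/(2·6+1) = 0.966644:
  [-6]  conj(Y_{6,-6})(Ω₁) = +0.000000-0.000001i ; Y_{6,-6}(Ω₂) = +0.009110-0.003745i ; Δ = -0.000000-0.000000i
  [-5]  conj(Y_{6,-5})(Ω₁) = -0.000016+0.000034i ; Y_{6,-5}(Ω₂) = -0.052742+0.017771i ; Δ = +0.000000-0.000002i
  [-4]  conj(Y_{6,-4})(Ω₁) = +0.000416-0.000525i ; Y_{6,-4}(Ω₂) = +0.180003-0.047885i ; Δ = +0.000050-0.000115i
  [-3]  conj(Y_{6,-3})(Ω₁) = -0.006431+0.005154i ; Y_{6,-3}(Ω₂) = -0.388573+0.076747i ; Δ = +0.002103-0.002496i
  [-2]  conj(Y_{6,-2})(Ω₁) = +0.062142-0.030048i ; Y_{6,-2}(Ω₂) = +0.471983-0.061706i ; Δ = +0.027476-0.018017i
  [-1]  conj(Y_{6,-1})(Ω₁) = -0.351941+0.080622i ; Y_{6,-1}(Ω₂) = -0.115032+0.007488i ; Δ = +0.039881-0.011909i
  [+0]  conj(Y_{6,0})(Ω₁) = +0.874138-0.000000i ; Y_{6,0}(Ω₂) = -0.406502+0.000000i ; Δ = -0.355339+0.000000i
  [+1]  conj(Y_{6,1})(Ω₁) = +0.351941+0.080622i ; Y_{6,1}(Ω₂) = +0.115032+0.007488i ; Δ = +0.039881+0.011909i
  [+2]  conj(Y_{6,2})(Ω₁) = +0.062142+0.030048i ; Y_{6,2}(Ω₂) = +0.471983+0.061706i ; Δ = +0.027476+0.018017i
  [+3]  conj(Y_{6,3})(Ω₁) = +0.006431+0.005154i ; Y_{6,3}(Ω₂) = +0.388573+0.076747i ; Δ = +0.002103+0.002496i
  [+4]  conj(Y_{6,4})(Ω₁) = +0.000416+0.000525i ; Y_{6,4}(Ω₂) = +0.180003+0.047885i ; Δ = +0.000050+0.000115i
  [+5]  conj(Y_{6,5})(Ω₁) = +0.000016+0.000034i ; Y_{6,5}(Ω₂) = +0.052742+0.017771i ; Δ = +0.000000+0.000002i
  [+6]  conj(Y_{6,6})(Ω₁) = +0.000000+0.000001i ; Y_{6,6}(Ω₂) = +0.009110+0.003745i ; Δ = -0.000000+0.000000i
Total Σ_m = -0.216318-0.000000i. Multiply by 0.966644: -0.209103-0.000000i. P_6(cos γ) = -0.209103

-0.209103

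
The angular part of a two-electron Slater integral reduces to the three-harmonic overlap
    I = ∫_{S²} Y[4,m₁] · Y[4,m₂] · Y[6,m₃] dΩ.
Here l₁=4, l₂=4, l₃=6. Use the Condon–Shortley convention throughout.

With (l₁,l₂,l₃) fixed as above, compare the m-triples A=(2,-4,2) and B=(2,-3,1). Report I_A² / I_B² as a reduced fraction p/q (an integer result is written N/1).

80/169

l's match ⇒ only the (l;m) 3-j factors differ between A and B.
A: triangle coeff Δ(4,4,6) = 1/1261260; Σ_t [0,0]: t=0:+1/69120 = 1/69120; (3j)²=4/429 [(4 4 6; 2 -4 2)], sign=+1
B: triangle coeff Δ(4,4,6) = 1/1261260; Σ_t [0,1]: t=0:+1/11520 t=1:−1/86400 = 13/172800; (3j)²=13/660 [(4 4 6; 2 -3 1)], sign=-1
I_A²/I_B² = (4/429)/(13/660) = 80/169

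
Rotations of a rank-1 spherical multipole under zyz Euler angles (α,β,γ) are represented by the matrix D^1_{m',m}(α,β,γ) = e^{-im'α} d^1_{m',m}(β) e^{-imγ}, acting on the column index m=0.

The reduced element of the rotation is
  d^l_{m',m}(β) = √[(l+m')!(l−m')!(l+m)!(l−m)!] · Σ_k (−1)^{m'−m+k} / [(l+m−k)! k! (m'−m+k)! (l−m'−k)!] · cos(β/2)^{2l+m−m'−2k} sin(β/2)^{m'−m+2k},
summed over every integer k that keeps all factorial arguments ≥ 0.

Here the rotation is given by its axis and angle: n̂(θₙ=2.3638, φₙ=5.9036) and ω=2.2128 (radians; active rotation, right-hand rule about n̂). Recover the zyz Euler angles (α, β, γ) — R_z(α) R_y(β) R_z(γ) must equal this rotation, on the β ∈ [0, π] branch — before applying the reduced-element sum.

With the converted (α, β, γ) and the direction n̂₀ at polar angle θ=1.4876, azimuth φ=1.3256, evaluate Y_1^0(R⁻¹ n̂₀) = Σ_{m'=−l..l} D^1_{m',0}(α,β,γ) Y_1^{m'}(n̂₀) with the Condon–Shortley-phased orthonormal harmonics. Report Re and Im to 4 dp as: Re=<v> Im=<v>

Axis–angle → zyz. n̂ = (sinθₙcosφₙ, sinθₙsinφₙ, cosθₙ) = (+0.651760, -0.260008, -0.712464), ω = 2.2128.
R = I cosω + sinω [n̂]ₓ + (1−cosω) n̂n̂ᵀ gives
  R = [+0.080355, +0.299674, -0.950652; -0.841548, -0.490716, -0.225821; -0.534173, +0.818165, +0.212759]
β = atan2(√(R₁₃²+R₂₃²), R₃₃) = 1.356399; α = atan2(R₂₃, R₁₃) mod 2π = 3.374813; γ = atan2(R₃₂, −R₃₁) mod 2π = 0.992391
Need the full column D^1_{m',0} for m'=−1..1 at α=3.3748, β=1.3564, γ=0.9924.
cos(β/2)=0.778704, sin(β/2)=0.627392
d^1_{-1,0}: single k=1 term ⇒ +0.690917;  D = -0.672212-0.159679i
d^1_{0,0}: k∈[0..1] ⇒ +0.606379 -0.393621 = +0.212759;  D = +0.212759+0.000000i
d^1_{1,0}: single k=0 term ⇒ -0.690917;  D = +0.672212-0.159679i
Y_1^{m'}(θ=1.4876,φ=1.3256) and Σ D·Y over m':
  (-0.6722-0.1597i)·(+0.0836-0.3340i)  (+0.2128+0.0000i)·(+0.0406+0.0000i)  (+0.6722-0.1597i)·(-0.0836-0.3340i)
Y_1^0(R⁻¹ n̂) = -0.210391+0.000000i

Re=-0.2104 Im=0.0000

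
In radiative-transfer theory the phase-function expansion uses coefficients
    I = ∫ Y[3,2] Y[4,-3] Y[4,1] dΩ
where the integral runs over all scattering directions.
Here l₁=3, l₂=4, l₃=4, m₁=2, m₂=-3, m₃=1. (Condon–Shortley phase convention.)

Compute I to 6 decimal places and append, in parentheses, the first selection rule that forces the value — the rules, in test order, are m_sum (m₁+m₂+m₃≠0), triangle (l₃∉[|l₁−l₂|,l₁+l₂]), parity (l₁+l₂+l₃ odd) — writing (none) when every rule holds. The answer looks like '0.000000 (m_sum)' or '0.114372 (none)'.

L=11 odd ⇒ parity kills the (l;000) factor ⇒ I = 0

0.000000 (parity)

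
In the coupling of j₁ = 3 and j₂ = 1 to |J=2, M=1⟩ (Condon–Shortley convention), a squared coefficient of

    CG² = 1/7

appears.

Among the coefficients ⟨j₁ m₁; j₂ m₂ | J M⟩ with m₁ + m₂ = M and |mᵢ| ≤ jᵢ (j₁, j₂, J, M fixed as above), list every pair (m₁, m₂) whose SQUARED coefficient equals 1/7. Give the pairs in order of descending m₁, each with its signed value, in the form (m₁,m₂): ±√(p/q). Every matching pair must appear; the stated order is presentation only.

(0,1): +√(1/7)

Admissible pairs with m₁+m₂ = M = 1: (0,1), (1,0), (2,-1)
  (m₁,m₂)=(2,-1): CG² = 10/21, CG = +√(10/21)
  (m₁,m₂)=(1,0): CG² = 8/21, CG = −√(8/21)
  (m₁,m₂)=(0,1): CG² = 1/7, CG = +√(1/7)   ← matches the target
Pairs with CG² = 1/7: (0,1): +√(1/7)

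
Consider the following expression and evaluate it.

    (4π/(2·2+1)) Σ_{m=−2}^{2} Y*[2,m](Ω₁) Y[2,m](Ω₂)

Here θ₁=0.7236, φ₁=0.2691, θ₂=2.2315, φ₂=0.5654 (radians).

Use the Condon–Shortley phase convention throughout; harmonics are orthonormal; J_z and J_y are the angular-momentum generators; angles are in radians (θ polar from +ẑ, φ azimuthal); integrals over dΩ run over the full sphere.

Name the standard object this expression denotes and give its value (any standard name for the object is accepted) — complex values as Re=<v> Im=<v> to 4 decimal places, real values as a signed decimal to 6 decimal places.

Legendre polynomial (addition theorem), -0.497591

This sum is the spherical-harmonic addition theorem: it equals the Legendre polynomial P_l(cos γ) of the angle γ between the two directions.
Term-by-term m-sum for l=2 (normalisation 4π/5 = 2.513274):
  m=-2: (0.14539 + 0.08680j) × (0.10257 - 0.21787j) = 0.03382 - 0.02277j  (running Σ = 0.03382 - 0.02277j)
  m=-1: (0.36953 + 0.10191j) × (-0.31607 + 0.20055j) = -0.13724 + 0.04190j  (running Σ = -0.10341 + 0.01912j)
  m=0: (0.21602 + 0.00000j) × (0.04093 + 0.00000j) = 0.00884 + 0.00000j  (running Σ = -0.09457 + 0.01912j)
  m=1: (-0.36953 + 0.10191j) × (0.31607 + 0.20055j) = -0.13724 - 0.04190j  (running Σ = -0.23181 - 0.02277j)
  m=2: (0.14539 - 0.08680j) × (0.10257 + 0.21787j) = 0.03382 + 0.02277j  (running Σ = -0.19799 + 0.00000j)
Σ over m = -0.19799 + 0.00000j; ×(4π/5) → -0.49759 + 0.00000j. Real part: -0.497591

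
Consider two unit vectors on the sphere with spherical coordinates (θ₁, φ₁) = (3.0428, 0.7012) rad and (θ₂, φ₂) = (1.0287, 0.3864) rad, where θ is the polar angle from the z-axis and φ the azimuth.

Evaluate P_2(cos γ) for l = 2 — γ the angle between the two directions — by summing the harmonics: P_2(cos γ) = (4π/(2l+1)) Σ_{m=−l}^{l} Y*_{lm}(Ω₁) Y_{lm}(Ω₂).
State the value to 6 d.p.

Term-by-term m-sum for l=2 (normalisation 4π/5 = 2.513274):
  m=-2: Y*=(0.000630, 0.003705)  Y=(0.202941, -0.197891)  product (0.000861, 0.000627)
  m=-1: Y*=(-0.057937, -0.048918)  Y=(0.316264, -0.128673)  product (-0.024618, -0.008016)
  m=+0: Y*=(0.621578, -0.000000)  Y=(-0.063532, 0.000000)  product (-0.039490, 0.000000)
  m=+1: Y*=(0.057937, -0.048918)  Y=(-0.316264, -0.128673)  product (-0.024618, 0.008016)
  m=+2: Y*=(0.000630, -0.003705)  Y=(0.202941, 0.197891)  product (0.000861, -0.000627)
Total Σ_m = (-0.087004, 0.000000). Multiply by 2.513274: (-0.218665, 0.000000). P_2(cos γ) = -0.218665

-0.218665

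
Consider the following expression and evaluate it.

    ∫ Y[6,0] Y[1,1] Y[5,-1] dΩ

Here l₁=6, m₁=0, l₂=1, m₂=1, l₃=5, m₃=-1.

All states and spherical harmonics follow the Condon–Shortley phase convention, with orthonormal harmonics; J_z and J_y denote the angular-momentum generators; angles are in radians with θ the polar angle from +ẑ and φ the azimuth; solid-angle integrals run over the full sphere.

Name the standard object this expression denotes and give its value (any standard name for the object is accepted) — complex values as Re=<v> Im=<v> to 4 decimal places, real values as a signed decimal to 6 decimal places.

Gaunt coefficient, +0.158246

This is a Gaunt coefficient — the integral of a triple product of spherical harmonics over the sphere.
Checks pass: Σm=0; 12 even; l₃=5∈[5,7].
(2·6+1)(2·1+1)(2·5+1) = 429
Δ: 2! 10! 0! / 13! → 1/858
sum: t=1:−1/14400 = -1/14400
3j²(6 1 5; 0 0 0) = Δ·Π!·Σ² = 6/143  (sign +1)
sum: t=2:+1/34560 = 1/34560
3j²(6 1 5; 0 1 -1) = Δ·Π!·Σ² = 5/286  (sign +1)
combine: 4πI² = 429·6/143·5/286 = 45/143
take √, sign +1: I = 0.15824621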